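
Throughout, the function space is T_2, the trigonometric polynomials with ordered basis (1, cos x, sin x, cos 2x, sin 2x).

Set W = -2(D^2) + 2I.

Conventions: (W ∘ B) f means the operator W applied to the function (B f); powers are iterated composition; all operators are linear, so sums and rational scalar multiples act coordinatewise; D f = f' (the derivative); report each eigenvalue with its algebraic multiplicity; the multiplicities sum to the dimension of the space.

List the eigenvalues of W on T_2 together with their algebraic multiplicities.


λ = 2 (multiplicity 1), λ = 4 (multiplicity 2), λ = 10 (multiplicity 2)

image of 1: 2
image of cos x: 4cos x
image of sin x: 4sin x
image of cos 2x: 10cos 2x
image of sin 2x: 10sin 2x
the matrix is diagonal; its diagonal is (2, 4, 4, 10, 10)
for a triangular matrix the eigenvalues are the diagonal entries, with algebraic multiplicity their repetition count


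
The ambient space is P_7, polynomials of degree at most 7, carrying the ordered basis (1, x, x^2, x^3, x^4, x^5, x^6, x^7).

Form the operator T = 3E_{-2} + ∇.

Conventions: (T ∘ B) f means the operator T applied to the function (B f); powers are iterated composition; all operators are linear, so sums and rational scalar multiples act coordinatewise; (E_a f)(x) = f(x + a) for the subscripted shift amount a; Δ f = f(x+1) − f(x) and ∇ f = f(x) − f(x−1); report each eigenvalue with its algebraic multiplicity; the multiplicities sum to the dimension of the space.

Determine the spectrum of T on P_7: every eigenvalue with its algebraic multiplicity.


λ = 3 (multiplicity 8)

image of 1: 3
image of x: 3x - 5
image of x^2: 3x^2 - 10x + 11
image of x^3: 3x^3 - 15x^2 + 33x - 23
image of x^4: 3x^4 - 20x^3 + 66x^2 - 92x + 47
image of x^5: 3x^5 - 25x^4 + 110x^3 - 230x^2 + 235x - 95
image of x^6: 3x^6 - 30x^5 + 165x^4 - 460x^3 + 705x^2 - 570x + 191
image of x^7: 3x^7 - 35x^6 + 231x^5 - 805x^4 + 1645x^3 - 1995x^2 + 1337x - 383
the matrix is upper triangular; its diagonal is (3, 3, 3, 3, 3, 3, 3, 3)
for a triangular matrix the eigenvalues are the diagonal entries, with algebraic multiplicity their repetition count


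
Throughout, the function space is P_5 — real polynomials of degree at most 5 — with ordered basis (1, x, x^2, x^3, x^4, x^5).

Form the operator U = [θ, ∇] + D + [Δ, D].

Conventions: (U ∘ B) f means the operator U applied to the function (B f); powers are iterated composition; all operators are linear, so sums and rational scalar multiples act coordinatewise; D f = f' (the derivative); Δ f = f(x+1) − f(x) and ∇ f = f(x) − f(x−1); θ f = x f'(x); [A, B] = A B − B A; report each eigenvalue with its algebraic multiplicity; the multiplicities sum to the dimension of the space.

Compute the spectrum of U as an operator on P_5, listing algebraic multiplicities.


λ = 0 (multiplicity 6)

image of 1: 0
image of x: 0
image of x^2: 2
image of x^3: 6x - 3
image of x^4: 12x^2 - 12x + 4
image of x^5: 20x^3 - 30x^2 + 20x - 5
the matrix is upper triangular; its diagonal is (0, 0, 0, 0, 0, 0)
for a triangular matrix the eigenvalues are the diagonal entries, with algebraic multiplicity their repetition count


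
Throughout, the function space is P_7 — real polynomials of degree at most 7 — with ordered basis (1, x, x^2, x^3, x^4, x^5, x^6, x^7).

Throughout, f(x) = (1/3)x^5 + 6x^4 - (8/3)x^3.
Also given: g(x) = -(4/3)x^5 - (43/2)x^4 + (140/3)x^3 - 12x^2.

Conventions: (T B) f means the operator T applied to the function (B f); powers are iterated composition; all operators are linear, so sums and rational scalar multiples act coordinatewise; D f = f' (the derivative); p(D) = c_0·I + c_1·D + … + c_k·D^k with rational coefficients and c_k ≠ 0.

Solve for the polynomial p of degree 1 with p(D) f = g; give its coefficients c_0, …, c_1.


p(D) = -4·I + (3/2)·D, i.e. c_0 = -4, c_1 = 3/2

D^0 f = (1/3)x^5 + 6x^4 - (8/3)x^3
D^1 f = (5/3)x^4 + 24x^3 - 8x^2
matching coefficients of g against c_0 f + c_1 Df + … from the top degree down determines the c_i
solution: c_0 = -4, c_1 = 3/2


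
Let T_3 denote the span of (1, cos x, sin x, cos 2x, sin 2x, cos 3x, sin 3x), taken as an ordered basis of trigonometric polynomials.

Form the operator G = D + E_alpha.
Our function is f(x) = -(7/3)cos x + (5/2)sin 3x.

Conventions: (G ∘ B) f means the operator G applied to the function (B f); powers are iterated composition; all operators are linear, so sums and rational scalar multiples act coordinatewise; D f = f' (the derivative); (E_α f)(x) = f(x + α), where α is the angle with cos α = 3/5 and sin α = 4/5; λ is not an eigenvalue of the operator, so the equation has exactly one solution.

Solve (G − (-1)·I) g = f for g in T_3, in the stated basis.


the result is g(x) = -(56/87)cos x - (21/29)sin x - (419/562)cos 3x + (4/281)sin 3x

write g with unknown coordinates in the stated basis and equate coefficients in (G − (-1)·I) g = f
solving from the highest basis element down gives g = -(56/87)cos x - (21/29)sin x - (419/562)cos 3x + (4/281)sin 3x
check: G g = -(49/29)cos x + (21/29)sin x + (419/562)cos 3x + (1397/562)sin 3x
so G g − (-1)·g = -(7/3)cos x + (5/2)sin 3x = f ✓


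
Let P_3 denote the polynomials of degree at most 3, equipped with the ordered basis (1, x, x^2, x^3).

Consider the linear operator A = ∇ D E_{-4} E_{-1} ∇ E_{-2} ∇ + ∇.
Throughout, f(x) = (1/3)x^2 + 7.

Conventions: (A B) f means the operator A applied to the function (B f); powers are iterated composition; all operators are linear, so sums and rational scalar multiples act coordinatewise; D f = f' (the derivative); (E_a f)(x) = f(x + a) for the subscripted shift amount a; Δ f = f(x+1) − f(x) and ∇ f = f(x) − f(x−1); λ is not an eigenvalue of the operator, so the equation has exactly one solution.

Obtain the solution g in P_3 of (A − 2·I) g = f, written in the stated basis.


the result is g(x) = -(1/6)x^2 - (1/6)x - 7/2

write g with unknown coordinates in the stated basis and equate coefficients in (A − 2·I) g = f
solving from the highest basis element down gives g = -(1/6)x^2 - (1/6)x - 7/2
check: A g = -(1/3)x
so A g − 2·g = (1/3)x^2 + 7 = f ✓


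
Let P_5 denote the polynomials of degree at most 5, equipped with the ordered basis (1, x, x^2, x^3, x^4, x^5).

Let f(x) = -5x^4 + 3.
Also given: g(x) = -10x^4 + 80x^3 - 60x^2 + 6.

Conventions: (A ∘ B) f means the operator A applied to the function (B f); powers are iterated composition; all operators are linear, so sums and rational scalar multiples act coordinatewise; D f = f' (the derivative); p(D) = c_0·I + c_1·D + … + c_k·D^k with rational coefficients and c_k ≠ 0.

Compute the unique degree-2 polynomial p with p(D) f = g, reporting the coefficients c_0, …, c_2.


D^0 f = -5x^4 + 3
D^1 f = -20x^3
D^2 f = -60x^2
matching coefficients of g against c_0 f + c_1 Df + … from the top degree down determines the c_i
solution: c_0 = 2, c_1 = -4, c_2 = 1

p(D) = 2·I − 4·D + D^2, i.e. c_0 = 2, c_1 = -4, c_2 = 1


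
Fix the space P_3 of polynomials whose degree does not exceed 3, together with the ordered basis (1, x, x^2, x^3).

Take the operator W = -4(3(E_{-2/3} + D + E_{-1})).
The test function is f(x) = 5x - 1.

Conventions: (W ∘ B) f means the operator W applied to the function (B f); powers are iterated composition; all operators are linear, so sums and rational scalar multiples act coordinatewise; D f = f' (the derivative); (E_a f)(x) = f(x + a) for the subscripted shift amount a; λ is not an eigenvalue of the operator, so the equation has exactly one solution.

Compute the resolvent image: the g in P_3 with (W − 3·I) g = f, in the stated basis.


write g with unknown coordinates in the stated basis and equate coefficients in (W − 3·I) g = f
solving from the highest basis element down gives g = -(5/27)x - 13/729
check: W g = (40/9)x - 256/243
so W g − 3·g = 5x - 1 = f ✓

the image equals g(x) = -(5/27)x - 13/729


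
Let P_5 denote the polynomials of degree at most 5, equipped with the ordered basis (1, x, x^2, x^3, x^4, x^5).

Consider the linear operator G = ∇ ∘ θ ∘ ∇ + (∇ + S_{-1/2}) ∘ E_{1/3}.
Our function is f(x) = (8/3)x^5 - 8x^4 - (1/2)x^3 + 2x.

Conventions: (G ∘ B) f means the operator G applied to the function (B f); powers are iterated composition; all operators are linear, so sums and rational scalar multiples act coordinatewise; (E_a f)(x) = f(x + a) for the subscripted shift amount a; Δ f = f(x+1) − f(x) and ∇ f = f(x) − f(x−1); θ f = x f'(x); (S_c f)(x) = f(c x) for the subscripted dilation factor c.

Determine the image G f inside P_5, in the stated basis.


the image equals g(x) = -(1/12)x^5 + (118/9)x^4 + (74939/432)x^3 - (535133/648)x^2 + (992371/972)x - 605453/1458

∇ f = (40/3)x^4 - (176/3)x^3 + (439/6)x^2 - (263/6)x + 73/6
θ ∇ f = (160/3)x^4 - 176x^3 + (439/3)x^2 - (263/6)x
∇ (θ ∘ ∇) f = (640/3)x^3 - 848x^2 + 1034x - 839/2
E_{1/3} f = (8/3)x^5 - (32/9)x^4 - (443/54)x^3 - (785/162)x^2 + (395/486)x + 817/1458
∇ E_{1/3} f = (40/3)x^4 - (368/9)x^3 + (421/18)x^2 - (2047/162)x + 1787/486
S_{-1/2} E_{1/3} f = -(1/12)x^5 - (2/9)x^4 + (443/432)x^3 - (785/648)x^2 - (395/972)x + 817/1458
(∇ + S_{-1/2}) E_{1/3} f = -(1/12)x^5 + (118/9)x^4 - (17221/432)x^3 + (14371/648)x^2 - (12677/972)x + 3089/729
(∇ ∘ θ ∘ ∇ + (∇ + S_{-1/2}) ∘ E_{1/3}) f = -(1/12)x^5 + (118/9)x^4 + (74939/432)x^3 - (535133/648)x^2 + (992371/972)x - 605453/1458


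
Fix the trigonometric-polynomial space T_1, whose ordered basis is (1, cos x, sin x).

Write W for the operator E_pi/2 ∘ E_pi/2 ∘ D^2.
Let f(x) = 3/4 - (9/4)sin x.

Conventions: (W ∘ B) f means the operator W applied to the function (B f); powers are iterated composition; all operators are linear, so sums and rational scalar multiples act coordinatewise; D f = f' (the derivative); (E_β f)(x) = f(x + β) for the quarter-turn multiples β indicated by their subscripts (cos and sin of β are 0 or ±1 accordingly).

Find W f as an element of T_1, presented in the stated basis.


D f = -(9/4)cos x
D D f = (9/4)sin x
E_pi/2 D^2 f = (9/4)cos x
E_pi/2 E_pi/2 D^2 f = -(9/4)sin x

the image equals g(x) = -(9/4)sin x


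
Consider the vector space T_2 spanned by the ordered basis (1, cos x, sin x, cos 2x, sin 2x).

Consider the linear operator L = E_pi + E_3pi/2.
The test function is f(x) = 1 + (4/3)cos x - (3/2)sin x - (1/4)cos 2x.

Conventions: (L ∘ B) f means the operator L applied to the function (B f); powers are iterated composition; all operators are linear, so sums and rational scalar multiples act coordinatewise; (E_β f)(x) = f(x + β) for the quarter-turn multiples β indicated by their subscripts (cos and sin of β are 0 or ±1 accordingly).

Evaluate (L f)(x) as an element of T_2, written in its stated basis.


g(x) = 2 + (1/6)cos x + (17/6)sin x

E_pi f = 1 - (4/3)cos x + (3/2)sin x - (1/4)cos 2x
E_3pi/2 f = 1 + (3/2)cos x + (4/3)sin x + (1/4)cos 2x
(E_pi + E_3pi/2) f = 2 + (1/6)cos x + (17/6)sin x


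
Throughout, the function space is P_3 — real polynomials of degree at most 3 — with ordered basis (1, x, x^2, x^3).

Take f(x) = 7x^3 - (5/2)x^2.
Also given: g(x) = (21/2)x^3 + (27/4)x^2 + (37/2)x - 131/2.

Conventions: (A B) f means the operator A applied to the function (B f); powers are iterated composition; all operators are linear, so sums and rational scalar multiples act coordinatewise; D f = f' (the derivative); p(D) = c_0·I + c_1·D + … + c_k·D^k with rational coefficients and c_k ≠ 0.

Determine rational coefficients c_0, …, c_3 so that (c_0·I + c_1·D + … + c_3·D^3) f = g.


D^0 f = 7x^3 - (5/2)x^2
D^1 f = 21x^2 - 5x
D^2 f = 42x - 5
D^3 f = 42
matching coefficients of g against c_0 f + c_1 Df + … from the top degree down determines the c_i
solution: c_0 = 3/2, c_1 = 1/2, c_2 = 1/2, c_3 = -3/2

c_0 = 3/2, c_1 = 1/2, c_2 = 1/2, c_3 = -3/2


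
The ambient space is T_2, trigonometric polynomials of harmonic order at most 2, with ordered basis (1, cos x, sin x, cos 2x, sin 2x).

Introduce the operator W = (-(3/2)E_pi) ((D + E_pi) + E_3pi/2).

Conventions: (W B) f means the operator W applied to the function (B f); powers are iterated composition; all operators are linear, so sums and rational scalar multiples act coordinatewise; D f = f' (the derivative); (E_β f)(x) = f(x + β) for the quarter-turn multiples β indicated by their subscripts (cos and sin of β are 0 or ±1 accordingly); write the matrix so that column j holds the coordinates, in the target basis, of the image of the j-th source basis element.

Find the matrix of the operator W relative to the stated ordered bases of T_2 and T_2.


the matrix is [[-3, 0, 0, 0, 0]; [0, -3/2, 0, 0, 0]; [0, 0, -3/2, 0, 0]; [0, 0, 0, 0, -3]; [0, 0, 0, 3, 0]] (rows listed top to bottom)

image of 1: -3
image of cos x: -(3/2)cos x
image of sin x: -(3/2)sin x
image of cos 2x: 3sin 2x
image of sin 2x: -3cos 2x
each image's coordinates form column j of the matrix


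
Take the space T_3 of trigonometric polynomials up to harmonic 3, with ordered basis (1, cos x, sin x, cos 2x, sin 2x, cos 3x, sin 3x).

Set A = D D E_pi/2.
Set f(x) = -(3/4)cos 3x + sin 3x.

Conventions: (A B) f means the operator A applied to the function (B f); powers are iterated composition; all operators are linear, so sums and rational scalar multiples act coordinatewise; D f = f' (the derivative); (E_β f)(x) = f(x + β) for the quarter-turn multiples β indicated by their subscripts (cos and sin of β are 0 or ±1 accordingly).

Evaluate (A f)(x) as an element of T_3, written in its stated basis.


the result is g(x) = 9cos 3x + (27/4)sin 3x

E_pi/2 f = -cos 3x - (3/4)sin 3x
D E_pi/2 f = -(9/4)cos 3x + 3sin 3x
D (D E_pi/2) f = 9cos 3x + (27/4)sin 3x


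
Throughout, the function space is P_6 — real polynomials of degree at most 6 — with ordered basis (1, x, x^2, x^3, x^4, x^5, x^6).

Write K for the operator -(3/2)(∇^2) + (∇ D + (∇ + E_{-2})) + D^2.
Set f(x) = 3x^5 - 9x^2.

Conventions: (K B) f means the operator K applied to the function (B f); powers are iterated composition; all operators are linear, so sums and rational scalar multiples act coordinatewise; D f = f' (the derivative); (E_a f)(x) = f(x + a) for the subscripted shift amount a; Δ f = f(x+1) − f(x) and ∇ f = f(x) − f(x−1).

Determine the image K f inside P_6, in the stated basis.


g(x) = 3x^5 - 15x^4 + 120x^3 - 39x^2 - 12x - 9

∇ f = 15x^4 - 30x^3 + 30x^2 - 33x + 12
∇ ∇ f = 60x^3 - 180x^2 + 210x - 108
(-(3/2)(∇^2)) f = -90x^3 + 270x^2 - 315x + 162
D f = 15x^4 - 18x
∇ D f = 60x^3 - 90x^2 + 60x - 33
∇ f = 15x^4 - 30x^3 + 30x^2 - 33x + 12
E_{-2} f = 3x^5 - 30x^4 + 120x^3 - 249x^2 + 276x - 132
(∇ + E_{-2}) f = 3x^5 - 15x^4 + 90x^3 - 219x^2 + 243x - 120
(∇ D + (∇ + E_{-2})) f = 3x^5 - 15x^4 + 150x^3 - 309x^2 + 303x - 153
D f = 15x^4 - 18x
D D f = 60x^3 - 18
(-(3/2)(∇^2) + (∇ D + (∇ + E_{-2})) + D^2) f = 3x^5 - 15x^4 + 120x^3 - 39x^2 - 12x - 9


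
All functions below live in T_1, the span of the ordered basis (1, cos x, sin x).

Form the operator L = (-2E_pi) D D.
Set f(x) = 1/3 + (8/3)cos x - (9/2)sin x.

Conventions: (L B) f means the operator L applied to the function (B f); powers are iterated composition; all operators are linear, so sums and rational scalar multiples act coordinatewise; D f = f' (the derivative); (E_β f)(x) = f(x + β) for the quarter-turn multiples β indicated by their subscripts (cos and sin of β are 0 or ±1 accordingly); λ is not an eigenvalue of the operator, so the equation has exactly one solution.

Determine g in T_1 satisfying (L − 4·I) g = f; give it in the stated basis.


write g with unknown coordinates in the stated basis and equate coefficients in (L − 4·I) g = f
solving from the highest basis element down gives g = -1/12 - (4/9)cos x + (3/4)sin x
check: L g = (8/9)cos x - (3/2)sin x
so L g − 4·g = 1/3 + (8/3)cos x - (9/2)sin x = f ✓

g(x) = -1/12 - (4/9)cos x + (3/4)sin x


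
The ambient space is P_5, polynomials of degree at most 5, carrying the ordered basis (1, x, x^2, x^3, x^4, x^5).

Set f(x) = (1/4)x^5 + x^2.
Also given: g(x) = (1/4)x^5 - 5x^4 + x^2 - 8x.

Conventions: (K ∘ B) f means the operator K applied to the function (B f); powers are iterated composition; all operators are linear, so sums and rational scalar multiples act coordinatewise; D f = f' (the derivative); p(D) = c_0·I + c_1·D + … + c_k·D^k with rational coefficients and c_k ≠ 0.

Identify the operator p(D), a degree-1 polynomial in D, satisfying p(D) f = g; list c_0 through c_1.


p(D) = I − 4·D, i.e. c_0 = 1, c_1 = -4

D^0 f = (1/4)x^5 + x^2
D^1 f = (5/4)x^4 + 2x
matching coefficients of g against c_0 f + c_1 Df + … from the top degree down determines the c_i
solution: c_0 = 1, c_1 = -4


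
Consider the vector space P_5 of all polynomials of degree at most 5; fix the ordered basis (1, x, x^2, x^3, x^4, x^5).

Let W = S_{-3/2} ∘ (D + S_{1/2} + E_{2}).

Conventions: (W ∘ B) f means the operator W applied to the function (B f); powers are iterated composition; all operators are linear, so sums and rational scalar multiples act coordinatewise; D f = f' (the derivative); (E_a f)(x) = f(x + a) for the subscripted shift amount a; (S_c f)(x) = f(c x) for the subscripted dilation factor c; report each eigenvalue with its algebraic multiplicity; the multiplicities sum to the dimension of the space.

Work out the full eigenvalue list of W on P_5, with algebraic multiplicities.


λ = -8019/1024 (multiplicity 1), λ = -243/64 (multiplicity 1), λ = -9/4 (multiplicity 1), λ = 2 (multiplicity 1), λ = 45/16 (multiplicity 1), λ = 1377/256 (multiplicity 1)

image of 1: 2
image of x: -(9/4)x + 3
image of x^2: (45/16)x^2 - 9x + 4
image of x^3: -(243/64)x^3 + (81/4)x^2 - 18x + 8
image of x^4: (1377/256)x^4 - (81/2)x^3 + 54x^2 - 48x + 16
image of x^5: -(8019/1024)x^5 + (1215/16)x^4 - 135x^3 + 180x^2 - 120x + 32
the matrix is upper triangular; its diagonal is (2, -9/4, 45/16, -243/64, 1377/256, -8019/1024)
for a triangular matrix the eigenvalues are the diagonal entries, with algebraic multiplicity their repetition count


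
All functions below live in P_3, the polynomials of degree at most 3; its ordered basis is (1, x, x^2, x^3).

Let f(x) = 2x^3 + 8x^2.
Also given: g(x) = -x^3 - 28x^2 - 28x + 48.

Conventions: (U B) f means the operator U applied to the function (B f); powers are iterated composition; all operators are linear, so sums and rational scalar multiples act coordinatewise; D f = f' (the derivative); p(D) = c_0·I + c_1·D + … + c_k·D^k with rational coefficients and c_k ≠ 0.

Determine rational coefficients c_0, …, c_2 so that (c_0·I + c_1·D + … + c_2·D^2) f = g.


c_0 = -1/2, c_1 = -4, c_2 = 3

D^0 f = 2x^3 + 8x^2
D^1 f = 6x^2 + 16x
D^2 f = 12x + 16
matching coefficients of g against c_0 f + c_1 Df + … from the top degree down determines the c_i
solution: c_0 = -1/2, c_1 = -4, c_2 = 3


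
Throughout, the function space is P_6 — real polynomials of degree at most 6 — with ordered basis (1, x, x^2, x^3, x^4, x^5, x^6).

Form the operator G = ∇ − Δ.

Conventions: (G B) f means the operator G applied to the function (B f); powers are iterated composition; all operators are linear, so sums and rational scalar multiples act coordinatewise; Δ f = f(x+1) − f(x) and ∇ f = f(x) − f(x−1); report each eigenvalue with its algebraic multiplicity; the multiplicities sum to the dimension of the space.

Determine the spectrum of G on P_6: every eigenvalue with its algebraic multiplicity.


λ = 0 (multiplicity 7)

image of 1: 0
image of x: 0
image of x^2: -2
image of x^3: -6x
image of x^4: -12x^2 - 2
image of x^5: -20x^3 - 10x
image of x^6: -30x^4 - 30x^2 - 2
the matrix is upper triangular; its diagonal is (0, 0, 0, 0, 0, 0, 0)
for a triangular matrix the eigenvalues are the diagonal entries, with algebraic multiplicity their repetition count


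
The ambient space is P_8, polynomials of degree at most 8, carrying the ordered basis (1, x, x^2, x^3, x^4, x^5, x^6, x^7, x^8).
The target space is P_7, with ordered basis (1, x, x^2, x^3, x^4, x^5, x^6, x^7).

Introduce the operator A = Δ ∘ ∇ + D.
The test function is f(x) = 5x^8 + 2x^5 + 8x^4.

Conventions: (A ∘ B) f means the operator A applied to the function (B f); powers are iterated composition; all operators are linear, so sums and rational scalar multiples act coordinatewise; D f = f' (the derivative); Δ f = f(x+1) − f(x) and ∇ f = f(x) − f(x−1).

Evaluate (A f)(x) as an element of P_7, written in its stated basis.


the image equals g(x) = 40x^7 + 280x^6 + 710x^4 + 72x^3 + 376x^2 + 20x + 26

∇ f = 40x^7 - 140x^6 + 280x^5 - 340x^4 + 292x^3 - 168x^2 + 62x - 11
Δ ∇ f = 280x^6 + 700x^4 + 40x^3 + 376x^2 + 20x + 26
D f = 40x^7 + 10x^4 + 32x^3
(Δ ∘ ∇ + D) f = 40x^7 + 280x^6 + 710x^4 + 72x^3 + 376x^2 + 20x + 26


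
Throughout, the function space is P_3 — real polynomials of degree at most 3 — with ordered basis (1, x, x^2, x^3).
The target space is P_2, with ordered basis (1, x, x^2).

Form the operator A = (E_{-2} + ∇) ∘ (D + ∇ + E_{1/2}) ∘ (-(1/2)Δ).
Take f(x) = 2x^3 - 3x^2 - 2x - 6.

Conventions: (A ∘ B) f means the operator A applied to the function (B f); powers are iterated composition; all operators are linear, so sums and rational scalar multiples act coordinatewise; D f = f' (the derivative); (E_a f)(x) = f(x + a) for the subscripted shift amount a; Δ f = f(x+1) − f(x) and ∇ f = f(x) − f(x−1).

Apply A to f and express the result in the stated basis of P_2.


Δ f = 6x^2 - 3
(-(1/2)Δ) f = -3x^2 + 3/2
D (-(1/2)Δ) f = -6x
∇ (-(1/2)Δ) f = -6x + 3
E_{1/2} (-(1/2)Δ) f = -3x^2 - 3x + 3/4
(D + ∇ + E_{1/2}) (-(1/2)Δ) f = -3x^2 - 15x + 15/4
E_{-2} (D + ∇ + E_{1/2}) (-(1/2)Δ) f = -3x^2 - 3x + 87/4
∇ (D + ∇ + E_{1/2}) (-(1/2)Δ) f = -6x - 12
(E_{-2} + ∇) (D + ∇ + E_{1/2}) (-(1/2)Δ) f = -3x^2 - 9x + 39/4

the image equals g(x) = -3x^2 - 9x + 39/4


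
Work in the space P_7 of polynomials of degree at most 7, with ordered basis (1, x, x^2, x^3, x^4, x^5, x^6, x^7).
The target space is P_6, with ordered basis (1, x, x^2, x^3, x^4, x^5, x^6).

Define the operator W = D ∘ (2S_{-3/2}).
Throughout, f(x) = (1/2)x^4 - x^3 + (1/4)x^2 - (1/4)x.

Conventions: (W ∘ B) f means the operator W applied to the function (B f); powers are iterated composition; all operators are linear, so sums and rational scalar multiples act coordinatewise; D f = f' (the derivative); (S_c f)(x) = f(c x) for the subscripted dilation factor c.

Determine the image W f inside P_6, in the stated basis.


g(x) = (81/4)x^3 + (81/4)x^2 + (9/4)x + 3/4

S_{-3/2} f = (81/32)x^4 + (27/8)x^3 + (9/16)x^2 + (3/8)x
(2S_{-3/2}) f = (81/16)x^4 + (27/4)x^3 + (9/8)x^2 + (3/4)x
D (2S_{-3/2}) f = (81/4)x^3 + (81/4)x^2 + (9/4)x + 3/4


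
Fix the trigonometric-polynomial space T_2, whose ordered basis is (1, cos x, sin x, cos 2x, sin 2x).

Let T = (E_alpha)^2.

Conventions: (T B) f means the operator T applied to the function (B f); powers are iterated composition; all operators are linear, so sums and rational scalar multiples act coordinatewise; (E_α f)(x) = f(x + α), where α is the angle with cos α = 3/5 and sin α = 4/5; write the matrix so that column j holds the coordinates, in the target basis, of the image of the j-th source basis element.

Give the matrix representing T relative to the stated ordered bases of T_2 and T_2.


the matrix is [[1, 0, 0, 0, 0]; [0, -7/25, 24/25, 0, 0]; [0, -24/25, -7/25, 0, 0]; [0, 0, 0, -527/625, -336/625]; [0, 0, 0, 336/625, -527/625]] (rows listed top to bottom)

image of 1: 1
image of cos x: -(7/25)cos x - (24/25)sin x
image of sin x: (24/25)cos x - (7/25)sin x
image of cos 2x: -(527/625)cos 2x + (336/625)sin 2x
image of sin 2x: -(336/625)cos 2x - (527/625)sin 2x
each image's coordinates form column j of the matrix


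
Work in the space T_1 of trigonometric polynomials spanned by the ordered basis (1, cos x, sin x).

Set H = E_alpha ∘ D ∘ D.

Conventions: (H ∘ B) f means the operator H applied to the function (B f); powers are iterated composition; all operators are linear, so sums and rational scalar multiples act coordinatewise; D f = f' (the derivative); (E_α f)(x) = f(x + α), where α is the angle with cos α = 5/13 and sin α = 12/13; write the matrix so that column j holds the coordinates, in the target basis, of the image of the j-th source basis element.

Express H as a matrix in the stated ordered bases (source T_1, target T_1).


the matrix is [[0, 0, 0]; [0, -5/13, -12/13]; [0, 12/13, -5/13]] (rows listed top to bottom)

image of 1: 0
image of cos x: -(5/13)cos x + (12/13)sin x
image of sin x: -(12/13)cos x - (5/13)sin x
each image's coordinates form column j of the matrix


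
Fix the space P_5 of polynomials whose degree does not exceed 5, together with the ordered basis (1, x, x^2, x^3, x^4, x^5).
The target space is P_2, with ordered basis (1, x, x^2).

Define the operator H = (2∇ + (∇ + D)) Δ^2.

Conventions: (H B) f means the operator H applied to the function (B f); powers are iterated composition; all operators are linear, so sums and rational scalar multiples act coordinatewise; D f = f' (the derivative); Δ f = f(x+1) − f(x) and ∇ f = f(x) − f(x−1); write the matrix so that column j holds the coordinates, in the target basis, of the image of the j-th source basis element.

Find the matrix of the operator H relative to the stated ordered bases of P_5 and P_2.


the matrix is [[0, 0, 0, 24, 60, 160]; [0, 0, 0, 0, 96, 300]; [0, 0, 0, 0, 0, 240]] (rows listed top to bottom)

image of 1: 0
image of x: 0
image of x^2: 0
image of x^3: 24
image of x^4: 96x + 60
image of x^5: 240x^2 + 300x + 160
each image's coordinates form column j of the matrix


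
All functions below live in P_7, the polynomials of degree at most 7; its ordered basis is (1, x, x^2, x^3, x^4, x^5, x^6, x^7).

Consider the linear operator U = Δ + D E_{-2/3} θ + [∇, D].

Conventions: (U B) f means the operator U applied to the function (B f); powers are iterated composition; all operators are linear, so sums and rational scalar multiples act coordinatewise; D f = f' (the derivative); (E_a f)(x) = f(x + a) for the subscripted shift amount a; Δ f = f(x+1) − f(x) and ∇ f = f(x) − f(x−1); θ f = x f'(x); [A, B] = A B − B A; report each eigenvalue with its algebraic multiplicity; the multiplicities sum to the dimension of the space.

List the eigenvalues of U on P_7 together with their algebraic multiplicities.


image of 1: 0
image of x: 2
image of x^2: 6x - 5/3
image of x^3: 12x^2 - 9x + 5
image of x^4: 20x^3 - 26x^2 + (76/3)x - 101/27
image of x^5: 30x^4 - (170/3)x^3 + (230/3)x^2 - (665/27)x + 481/81
image of x^6: 42x^5 - 105x^4 + 180x^3 - (275/3)x^2 + (374/9)x - 101/27
image of x^7: 56x^6 - 175x^5 + (1085/3)x^4 - (6895/27)x^3 + (4487/27)x^2 - (2569/81)x + 3865/729
the matrix is upper triangular; its diagonal is (0, 0, 0, 0, 0, 0, 0, 0)
for a triangular matrix the eigenvalues are the diagonal entries, with algebraic multiplicity their repetition count

λ = 0 (multiplicity 8)


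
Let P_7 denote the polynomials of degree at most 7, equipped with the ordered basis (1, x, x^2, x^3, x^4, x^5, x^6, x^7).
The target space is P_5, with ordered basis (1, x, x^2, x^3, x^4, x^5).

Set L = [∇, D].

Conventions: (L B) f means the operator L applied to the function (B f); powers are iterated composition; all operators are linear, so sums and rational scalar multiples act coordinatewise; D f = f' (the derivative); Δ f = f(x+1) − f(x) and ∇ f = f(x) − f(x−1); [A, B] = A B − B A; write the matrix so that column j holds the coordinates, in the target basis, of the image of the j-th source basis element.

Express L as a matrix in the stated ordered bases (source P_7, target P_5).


image of 1: 0
image of x: 0
image of x^2: 0
image of x^3: 0
image of x^4: 0
image of x^5: 0
image of x^6: 0
image of x^7: 0
each image's coordinates form column j of the matrix

the matrix is [[0, 0, 0, 0, 0, 0, 0, 0]; [0, 0, 0, 0, 0, 0, 0, 0]; [0, 0, 0, 0, 0, 0, 0, 0]; [0, 0, 0, 0, 0, 0, 0, 0]; [0, 0, 0, 0, 0, 0, 0, 0]; [0, 0, 0, 0, 0, 0, 0, 0]] (rows listed top to bottom)


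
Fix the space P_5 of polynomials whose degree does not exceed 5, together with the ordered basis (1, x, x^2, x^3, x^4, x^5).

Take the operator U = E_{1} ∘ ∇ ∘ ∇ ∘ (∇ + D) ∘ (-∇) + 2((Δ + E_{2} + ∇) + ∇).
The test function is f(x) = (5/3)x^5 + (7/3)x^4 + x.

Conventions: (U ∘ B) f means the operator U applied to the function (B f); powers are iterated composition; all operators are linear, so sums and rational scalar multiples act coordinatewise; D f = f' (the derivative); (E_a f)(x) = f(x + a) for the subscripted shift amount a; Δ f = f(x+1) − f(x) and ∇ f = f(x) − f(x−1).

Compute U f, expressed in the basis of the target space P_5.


∇ f = (25/3)x^4 - (22/3)x^3 + (8/3)x^2 + x + 1/3
(-∇) f = -(25/3)x^4 + (22/3)x^3 - (8/3)x^2 - x - 1/3
∇ (-∇) f = -(100/3)x^3 + 72x^2 - (182/3)x + 52/3
D (-∇) f = -(100/3)x^3 + 22x^2 - (16/3)x - 1
(∇ + D) (-∇) f = -(200/3)x^3 + 94x^2 - 66x + 49/3
∇ ((∇ + D) ∘ (-∇)) f = -200x^2 + 388x - 680/3
∇ ∇ ((∇ + D) ∘ (-∇)) f = -400x + 588
E_{1} (∇ ∘ ∇) ((∇ + D) ∘ (-∇)) f = -400x + 188
Δ f = (25/3)x^4 + 26x^3 + (92/3)x^2 + (53/3)x + 5
E_{2} f = (5/3)x^5 + 19x^4 + (256/3)x^3 + (568/3)x^2 + 209x + 278/3
∇ f = (25/3)x^4 - (22/3)x^3 + (8/3)x^2 + x + 1/3
(Δ + E_{2} + ∇) f = (5/3)x^5 + (107/3)x^4 + 104x^3 + (668/3)x^2 + (683/3)x + 98
∇ f = (25/3)x^4 - (22/3)x^3 + (8/3)x^2 + x + 1/3
((Δ + E_{2} + ∇) + ∇) f = (5/3)x^5 + 44x^4 + (290/3)x^3 + (676/3)x^2 + (686/3)x + 295/3
(2((Δ + E_{2} + ∇) + ∇)) f = (10/3)x^5 + 88x^4 + (580/3)x^3 + (1352/3)x^2 + (1372/3)x + 590/3
(E_{1} ∘ ∇ ∘ ∇ ∘ (∇ + D) ∘ (-∇) + 2((Δ + E_{2} + ∇) + ∇)) f = (10/3)x^5 + 88x^4 + (580/3)x^3 + (1352/3)x^2 + (172/3)x + 1154/3

the result is g(x) = (10/3)x^5 + 88x^4 + (580/3)x^3 + (1352/3)x^2 + (172/3)x + 1154/3


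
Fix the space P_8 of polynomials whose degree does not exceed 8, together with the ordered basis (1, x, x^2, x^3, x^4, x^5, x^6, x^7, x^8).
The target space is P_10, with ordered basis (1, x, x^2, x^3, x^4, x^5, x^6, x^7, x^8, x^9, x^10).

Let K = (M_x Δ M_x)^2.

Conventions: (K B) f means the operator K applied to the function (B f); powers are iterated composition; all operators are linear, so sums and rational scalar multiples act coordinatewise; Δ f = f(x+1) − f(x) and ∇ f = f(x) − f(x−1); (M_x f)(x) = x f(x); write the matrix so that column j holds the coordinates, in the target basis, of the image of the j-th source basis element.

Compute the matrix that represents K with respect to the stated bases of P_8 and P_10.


the matrix is [[0, 0, 0, 0, 0, 0, 0, 0, 0]; [1, 3, 7, 15, 31, 63, 127, 255, 511]; [2, 8, 23, 58, 137, 312, 695, 1526, 3317]; [0, 6, 27, 88, 250, 659, 1659, 4050, 9672]; [0, 0, 12, 64, 240, 770, 2261, 6272, 16722]; [0, 0, 0, 20, 125, 535, 1925, 6258, 19026]; [0, 0, 0, 0, 30, 216, 1043, 4172, 14910]; [0, 0, 0, 0, 0, 42, 343, 1848, 8148]; [0, 0, 0, 0, 0, 0, 56, 512, 3048]; [0, 0, 0, 0, 0, 0, 0, 72, 729]; [0, 0, 0, 0, 0, 0, 0, 0, 90]] (rows listed top to bottom)

image of 1: 2x^2 + x
image of x: 6x^3 + 8x^2 + 3x
image of x^2: 12x^4 + 27x^3 + 23x^2 + 7x
image of x^3: 20x^5 + 64x^4 + 88x^3 + 58x^2 + 15x
image of x^4: 30x^6 + 125x^5 + 240x^4 + 250x^3 + 137x^2 + 31x
image of x^5: 42x^7 + 216x^6 + 535x^5 + 770x^4 + 659x^3 + 312x^2 + 63x
image of x^6: 56x^8 + 343x^7 + 1043x^6 + 1925x^5 + 2261x^4 + 1659x^3 + 695x^2 + 127x
image of x^7: 72x^9 + 512x^8 + 1848x^7 + 4172x^6 + 6258x^5 + 6272x^4 + 4050x^3 + 1526x^2 + 255x
image of x^8: 90x^10 + 729x^9 + 3048x^8 + 8148x^7 + 14910x^6 + 19026x^5 + 16722x^4 + 9672x^3 + 3317x^2 + 511x
each image's coordinates form column j of the matrix


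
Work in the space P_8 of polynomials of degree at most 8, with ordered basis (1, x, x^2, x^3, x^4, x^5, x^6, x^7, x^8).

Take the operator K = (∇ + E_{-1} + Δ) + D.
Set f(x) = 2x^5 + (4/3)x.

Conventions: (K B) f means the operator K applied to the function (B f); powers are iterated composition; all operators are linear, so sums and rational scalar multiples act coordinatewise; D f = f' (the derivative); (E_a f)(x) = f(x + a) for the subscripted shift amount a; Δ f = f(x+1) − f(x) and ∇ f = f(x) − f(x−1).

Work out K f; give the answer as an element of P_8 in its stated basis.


g(x) = 2x^5 + 20x^4 + 20x^3 + 20x^2 + (34/3)x + 14/3

∇ f = 10x^4 - 20x^3 + 20x^2 - 10x + 10/3
E_{-1} f = 2x^5 - 10x^4 + 20x^3 - 20x^2 + (34/3)x - 10/3
Δ f = 10x^4 + 20x^3 + 20x^2 + 10x + 10/3
(∇ + E_{-1} + Δ) f = 2x^5 + 10x^4 + 20x^3 + 20x^2 + (34/3)x + 10/3
D f = 10x^4 + 4/3
((∇ + E_{-1} + Δ) + D) f = 2x^5 + 20x^4 + 20x^3 + 20x^2 + (34/3)x + 14/3


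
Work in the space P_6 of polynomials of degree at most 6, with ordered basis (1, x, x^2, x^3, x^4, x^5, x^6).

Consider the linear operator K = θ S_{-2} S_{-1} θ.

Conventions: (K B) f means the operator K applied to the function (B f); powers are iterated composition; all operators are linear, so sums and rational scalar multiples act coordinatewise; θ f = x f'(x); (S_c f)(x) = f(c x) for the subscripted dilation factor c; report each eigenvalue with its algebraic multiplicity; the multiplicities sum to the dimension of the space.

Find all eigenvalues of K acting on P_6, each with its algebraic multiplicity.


image of 1: 0
image of x: 2x
image of x^2: 16x^2
image of x^3: 72x^3
image of x^4: 256x^4
image of x^5: 800x^5
image of x^6: 2304x^6
the matrix is upper triangular; its diagonal is (0, 2, 16, 72, 256, 800, 2304)
for a triangular matrix the eigenvalues are the diagonal entries, with algebraic multiplicity their repetition count

λ = 0 (multiplicity 1), λ = 2 (multiplicity 1), λ = 16 (multiplicity 1), λ = 72 (multiplicity 1), λ = 256 (multiplicity 1), λ = 800 (multiplicity 1), λ = 2304 (multiplicity 1)


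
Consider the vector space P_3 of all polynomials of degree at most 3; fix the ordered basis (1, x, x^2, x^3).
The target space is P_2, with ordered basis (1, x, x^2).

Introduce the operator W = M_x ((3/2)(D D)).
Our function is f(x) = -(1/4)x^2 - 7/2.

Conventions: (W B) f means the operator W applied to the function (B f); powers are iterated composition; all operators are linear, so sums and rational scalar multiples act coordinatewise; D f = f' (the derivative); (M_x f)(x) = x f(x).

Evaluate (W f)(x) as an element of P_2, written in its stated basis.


D f = -(1/2)x
D D f = -1/2
((3/2)(D D)) f = -3/4
M_x ((3/2)(D D)) f = -(3/4)x

g(x) = -(3/4)x


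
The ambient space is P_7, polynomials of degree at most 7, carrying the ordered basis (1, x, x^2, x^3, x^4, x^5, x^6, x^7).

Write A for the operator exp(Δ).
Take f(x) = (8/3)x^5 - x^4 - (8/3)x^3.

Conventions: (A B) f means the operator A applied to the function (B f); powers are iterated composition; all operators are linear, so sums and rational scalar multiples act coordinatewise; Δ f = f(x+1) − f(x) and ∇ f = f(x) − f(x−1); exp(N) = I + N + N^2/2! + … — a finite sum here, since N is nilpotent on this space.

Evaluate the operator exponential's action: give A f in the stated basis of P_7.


order-1 term: (40/3)x^4 + (68/3)x^3 + (38/3)x^2 + (4/3)x - 1
order-2 term: (80/3)x^3 + 74x^2 + (220/3)x + 25
order-3 term: (80/3)x^2 + 76x + 58
order-4 term: (40/3)x + 77/3
order-5 term: 8/3
the series for exp(Δ) f terminates at order 5
exp(Δ) f = (8/3)x^5 + (37/3)x^4 + (140/3)x^3 + (340/3)x^2 + 164x + 331/3

the image equals g(x) = (8/3)x^5 + (37/3)x^4 + (140/3)x^3 + (340/3)x^2 + 164x + 331/3


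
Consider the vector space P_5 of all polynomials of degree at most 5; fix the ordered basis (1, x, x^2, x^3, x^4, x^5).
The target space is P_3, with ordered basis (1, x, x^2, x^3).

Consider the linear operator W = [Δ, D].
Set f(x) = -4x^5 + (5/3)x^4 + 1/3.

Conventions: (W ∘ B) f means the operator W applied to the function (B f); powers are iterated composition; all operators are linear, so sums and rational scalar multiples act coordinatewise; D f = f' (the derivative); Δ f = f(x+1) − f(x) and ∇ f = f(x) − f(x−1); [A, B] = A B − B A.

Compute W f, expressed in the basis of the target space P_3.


g(x) = 0

D f = -20x^4 + (20/3)x^3
Δ D f = -80x^3 - 100x^2 - 60x - 40/3
Δ f = -20x^4 - (100/3)x^3 - 30x^2 - (40/3)x - 7/3
D Δ f = -80x^3 - 100x^2 - 60x - 40/3
[Δ, D] f = 0


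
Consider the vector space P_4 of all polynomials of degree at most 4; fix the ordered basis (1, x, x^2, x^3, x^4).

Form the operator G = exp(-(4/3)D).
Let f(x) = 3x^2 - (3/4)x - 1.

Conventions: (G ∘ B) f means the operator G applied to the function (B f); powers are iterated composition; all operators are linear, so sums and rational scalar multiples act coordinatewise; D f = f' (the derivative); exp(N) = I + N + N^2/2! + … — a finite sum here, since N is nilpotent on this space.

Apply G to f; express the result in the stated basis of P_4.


the result is g(x) = 3x^2 - (35/4)x + 16/3

order-1 term: -8x + 1
order-2 term: 16/3
the series for exp(-(4/3)D) f terminates at order 2
exp(-(4/3)D) f = 3x^2 - (35/4)x + 16/3


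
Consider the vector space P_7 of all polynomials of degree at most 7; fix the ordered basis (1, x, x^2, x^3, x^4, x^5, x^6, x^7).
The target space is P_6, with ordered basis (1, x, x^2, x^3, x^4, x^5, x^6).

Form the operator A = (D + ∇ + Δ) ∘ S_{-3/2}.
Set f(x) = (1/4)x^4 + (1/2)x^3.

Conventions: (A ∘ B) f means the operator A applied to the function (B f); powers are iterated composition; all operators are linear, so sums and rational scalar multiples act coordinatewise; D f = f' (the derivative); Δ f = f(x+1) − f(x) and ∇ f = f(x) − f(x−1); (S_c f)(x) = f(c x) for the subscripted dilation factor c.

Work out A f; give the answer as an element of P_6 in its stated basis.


the result is g(x) = (243/16)x^3 - (243/16)x^2 + (81/8)x - 27/8

S_{-3/2} f = (81/64)x^4 - (27/16)x^3
D S_{-3/2} f = (81/16)x^3 - (81/16)x^2
∇ S_{-3/2} f = (81/16)x^3 - (405/32)x^2 + (81/8)x - 189/64
Δ S_{-3/2} f = (81/16)x^3 + (81/32)x^2 - 27/64
(D + ∇ + Δ) S_{-3/2} f = (243/16)x^3 - (243/16)x^2 + (81/8)x - 27/8


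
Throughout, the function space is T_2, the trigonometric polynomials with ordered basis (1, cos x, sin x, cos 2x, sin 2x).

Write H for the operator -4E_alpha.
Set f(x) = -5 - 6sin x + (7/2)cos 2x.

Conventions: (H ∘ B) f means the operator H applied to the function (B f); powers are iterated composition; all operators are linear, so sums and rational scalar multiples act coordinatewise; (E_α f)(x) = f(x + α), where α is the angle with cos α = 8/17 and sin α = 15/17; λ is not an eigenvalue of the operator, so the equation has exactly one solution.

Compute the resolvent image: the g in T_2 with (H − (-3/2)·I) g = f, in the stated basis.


the result is g(x) = 2 - (1440/857)cos x + (156/857)sin x + (3017/5765)cos 2x - (2688/5765)sin 2x

write g with unknown coordinates in the stated basis and equate coefficients in (H − (-3/2)·I) g = f
solving from the highest basis element down gives g = 2 - (1440/857)cos x + (156/857)sin x + (3017/5765)cos 2x - (2688/5765)sin 2x
check: H g = -8 + (2160/857)cos x - (5376/857)sin x + (15652/5765)cos 2x + (4032/5765)sin 2x
so H g − (-3/2)·g = -5 - 6sin x + (7/2)cos 2x = f ✓


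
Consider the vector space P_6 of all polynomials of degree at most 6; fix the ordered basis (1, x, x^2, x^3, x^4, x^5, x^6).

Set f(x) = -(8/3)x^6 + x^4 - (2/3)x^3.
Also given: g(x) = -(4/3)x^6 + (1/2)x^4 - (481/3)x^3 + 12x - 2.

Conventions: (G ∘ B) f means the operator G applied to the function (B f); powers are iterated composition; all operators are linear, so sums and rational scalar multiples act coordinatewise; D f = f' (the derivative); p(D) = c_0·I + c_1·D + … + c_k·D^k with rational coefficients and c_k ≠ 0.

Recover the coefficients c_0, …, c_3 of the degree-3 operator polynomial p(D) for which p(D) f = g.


p(D) = (1/2)·I + (1/2)·D^3, i.e. c_0 = 1/2, c_1 = 0, c_2 = 0, c_3 = 1/2

D^0 f = -(8/3)x^6 + x^4 - (2/3)x^3
D^1 f = -16x^5 + 4x^3 - 2x^2
D^2 f = -80x^4 + 12x^2 - 4x
D^3 f = -320x^3 + 24x - 4
matching coefficients of g against c_0 f + c_1 Df + … from the top degree down determines the c_i
solution: c_0 = 1/2, c_1 = 0, c_2 = 0, c_3 = 1/2


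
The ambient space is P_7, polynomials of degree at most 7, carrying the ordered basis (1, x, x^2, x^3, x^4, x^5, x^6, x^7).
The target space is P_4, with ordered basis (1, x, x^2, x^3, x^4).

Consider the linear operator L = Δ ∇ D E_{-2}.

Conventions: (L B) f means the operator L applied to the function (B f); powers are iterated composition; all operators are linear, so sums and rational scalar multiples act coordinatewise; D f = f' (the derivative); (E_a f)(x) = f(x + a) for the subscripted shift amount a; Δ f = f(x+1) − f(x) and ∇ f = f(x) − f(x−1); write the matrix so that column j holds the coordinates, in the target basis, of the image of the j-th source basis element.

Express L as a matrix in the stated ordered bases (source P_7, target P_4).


the matrix is [[0, 0, 0, 6, -48, 250, -1080, 4214]; [0, 0, 0, 0, 24, -240, 1500, -7560]; [0, 0, 0, 0, 0, 60, -720, 5250]; [0, 0, 0, 0, 0, 0, 120, -1680]; [0, 0, 0, 0, 0, 0, 0, 210]] (rows listed top to bottom)

image of 1: 0
image of x: 0
image of x^2: 0
image of x^3: 6
image of x^4: 24x - 48
image of x^5: 60x^2 - 240x + 250
image of x^6: 120x^3 - 720x^2 + 1500x - 1080
image of x^7: 210x^4 - 1680x^3 + 5250x^2 - 7560x + 4214
each image's coordinates form column j of the matrix
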